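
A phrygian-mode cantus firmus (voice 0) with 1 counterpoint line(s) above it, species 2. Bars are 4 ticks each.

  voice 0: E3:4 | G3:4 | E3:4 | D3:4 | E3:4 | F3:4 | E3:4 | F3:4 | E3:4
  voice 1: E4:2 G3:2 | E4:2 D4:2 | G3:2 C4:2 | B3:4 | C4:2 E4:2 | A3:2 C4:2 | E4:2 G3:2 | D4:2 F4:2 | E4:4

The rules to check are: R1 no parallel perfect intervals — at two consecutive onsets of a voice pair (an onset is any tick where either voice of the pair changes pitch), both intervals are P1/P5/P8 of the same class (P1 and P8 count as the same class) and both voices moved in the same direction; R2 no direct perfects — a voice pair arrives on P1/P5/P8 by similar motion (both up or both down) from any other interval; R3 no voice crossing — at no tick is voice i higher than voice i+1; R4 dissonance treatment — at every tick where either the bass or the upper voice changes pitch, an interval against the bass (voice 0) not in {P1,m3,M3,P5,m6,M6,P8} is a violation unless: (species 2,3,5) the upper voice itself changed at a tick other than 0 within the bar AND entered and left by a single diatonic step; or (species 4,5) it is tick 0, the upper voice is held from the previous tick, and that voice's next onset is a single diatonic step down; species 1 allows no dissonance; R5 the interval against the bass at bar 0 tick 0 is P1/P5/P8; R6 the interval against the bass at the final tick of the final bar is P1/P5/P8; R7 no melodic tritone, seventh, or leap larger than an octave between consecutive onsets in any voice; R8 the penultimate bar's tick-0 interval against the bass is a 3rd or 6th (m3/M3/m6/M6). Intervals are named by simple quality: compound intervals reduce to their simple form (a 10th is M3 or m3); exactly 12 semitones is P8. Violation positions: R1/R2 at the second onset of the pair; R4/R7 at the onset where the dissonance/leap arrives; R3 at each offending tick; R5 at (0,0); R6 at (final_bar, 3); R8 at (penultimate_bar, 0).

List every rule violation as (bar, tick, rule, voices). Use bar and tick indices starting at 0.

(8, 0, R1, (0, 1))

bar 0: v0=E3 v1=E4 downbeat P8
bar 1: v0=G3 v1=E4 downbeat M6
bar 2: v0=E3 v1=G3 downbeat m3
bar 3: v0=D3 v1=B3 downbeat M6
bar 4: v0=E3 v1=C4 downbeat m6
bar 5: v0=F3 v1=A3 downbeat M3
bar 6: v0=E3 v1=E4 downbeat P8
bar 7: v0=F3 v1=D4 downbeat M6
bar 8: v0=E3 v1=E4 downbeat P8
  -> R1 @ bar 8 tick 0 v(0, 1): F3/F4 P8 -> E3/E4 P8 similar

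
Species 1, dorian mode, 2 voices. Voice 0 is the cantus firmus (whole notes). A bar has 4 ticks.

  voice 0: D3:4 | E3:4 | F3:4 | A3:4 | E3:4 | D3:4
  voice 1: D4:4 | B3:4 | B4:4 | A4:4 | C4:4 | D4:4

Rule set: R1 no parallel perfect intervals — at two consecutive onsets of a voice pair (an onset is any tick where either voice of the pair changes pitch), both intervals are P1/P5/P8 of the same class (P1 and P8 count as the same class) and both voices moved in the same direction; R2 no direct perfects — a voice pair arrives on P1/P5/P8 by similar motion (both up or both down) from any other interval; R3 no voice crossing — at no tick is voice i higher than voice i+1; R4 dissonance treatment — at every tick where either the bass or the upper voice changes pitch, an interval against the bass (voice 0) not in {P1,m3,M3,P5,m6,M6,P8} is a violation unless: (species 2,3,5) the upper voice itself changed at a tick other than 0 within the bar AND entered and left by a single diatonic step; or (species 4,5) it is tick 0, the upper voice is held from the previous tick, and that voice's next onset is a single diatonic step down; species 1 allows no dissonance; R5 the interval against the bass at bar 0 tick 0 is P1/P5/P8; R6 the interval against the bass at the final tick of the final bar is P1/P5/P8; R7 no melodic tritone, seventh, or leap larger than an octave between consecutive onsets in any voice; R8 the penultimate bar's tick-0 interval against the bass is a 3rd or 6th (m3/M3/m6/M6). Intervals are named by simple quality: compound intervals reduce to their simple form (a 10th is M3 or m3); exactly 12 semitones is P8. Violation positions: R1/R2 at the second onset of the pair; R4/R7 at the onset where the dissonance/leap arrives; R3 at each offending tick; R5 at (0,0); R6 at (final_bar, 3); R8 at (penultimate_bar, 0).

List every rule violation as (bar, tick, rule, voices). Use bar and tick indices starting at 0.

(2, 0, R4, (0, 1))

bar 0: v0=D3 v1=D4 downbeat P8
bar 1: v0=E3 v1=B3 downbeat P5
bar 2: v0=F3 v1=B4 downbeat TT
bar 3: v0=A3 v1=A4 downbeat P8
bar 4: v0=E3 v1=C4 downbeat m6
bar 5: v0=D3 v1=D4 downbeat P8
  -> R4 @ bar 2 tick 0 v(0, 1): F3/B4 TT untreated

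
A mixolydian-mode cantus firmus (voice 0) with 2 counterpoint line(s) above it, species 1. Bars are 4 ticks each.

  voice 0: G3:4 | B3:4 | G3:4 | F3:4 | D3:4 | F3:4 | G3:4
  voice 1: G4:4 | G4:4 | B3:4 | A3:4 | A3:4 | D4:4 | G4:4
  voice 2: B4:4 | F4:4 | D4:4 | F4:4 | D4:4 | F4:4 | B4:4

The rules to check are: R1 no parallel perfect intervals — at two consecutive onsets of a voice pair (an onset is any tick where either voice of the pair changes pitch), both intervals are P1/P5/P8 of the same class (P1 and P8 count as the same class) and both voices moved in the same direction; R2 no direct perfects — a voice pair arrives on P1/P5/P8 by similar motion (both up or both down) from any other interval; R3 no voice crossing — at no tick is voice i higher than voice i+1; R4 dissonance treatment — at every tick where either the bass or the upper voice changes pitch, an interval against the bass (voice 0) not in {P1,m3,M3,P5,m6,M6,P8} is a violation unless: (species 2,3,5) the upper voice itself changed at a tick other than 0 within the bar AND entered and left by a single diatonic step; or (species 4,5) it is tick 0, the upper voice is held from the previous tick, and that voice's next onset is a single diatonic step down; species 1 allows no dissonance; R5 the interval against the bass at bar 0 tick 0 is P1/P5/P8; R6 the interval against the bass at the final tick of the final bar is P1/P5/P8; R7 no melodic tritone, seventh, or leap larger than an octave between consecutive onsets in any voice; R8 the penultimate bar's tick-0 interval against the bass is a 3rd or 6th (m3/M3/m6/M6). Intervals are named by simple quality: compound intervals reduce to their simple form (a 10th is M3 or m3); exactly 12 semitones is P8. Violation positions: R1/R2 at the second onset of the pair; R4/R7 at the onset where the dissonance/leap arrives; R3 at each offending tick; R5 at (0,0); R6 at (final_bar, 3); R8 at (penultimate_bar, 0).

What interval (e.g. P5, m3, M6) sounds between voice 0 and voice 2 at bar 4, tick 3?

voice 0=D3 voice 2=D4 -> P8

P8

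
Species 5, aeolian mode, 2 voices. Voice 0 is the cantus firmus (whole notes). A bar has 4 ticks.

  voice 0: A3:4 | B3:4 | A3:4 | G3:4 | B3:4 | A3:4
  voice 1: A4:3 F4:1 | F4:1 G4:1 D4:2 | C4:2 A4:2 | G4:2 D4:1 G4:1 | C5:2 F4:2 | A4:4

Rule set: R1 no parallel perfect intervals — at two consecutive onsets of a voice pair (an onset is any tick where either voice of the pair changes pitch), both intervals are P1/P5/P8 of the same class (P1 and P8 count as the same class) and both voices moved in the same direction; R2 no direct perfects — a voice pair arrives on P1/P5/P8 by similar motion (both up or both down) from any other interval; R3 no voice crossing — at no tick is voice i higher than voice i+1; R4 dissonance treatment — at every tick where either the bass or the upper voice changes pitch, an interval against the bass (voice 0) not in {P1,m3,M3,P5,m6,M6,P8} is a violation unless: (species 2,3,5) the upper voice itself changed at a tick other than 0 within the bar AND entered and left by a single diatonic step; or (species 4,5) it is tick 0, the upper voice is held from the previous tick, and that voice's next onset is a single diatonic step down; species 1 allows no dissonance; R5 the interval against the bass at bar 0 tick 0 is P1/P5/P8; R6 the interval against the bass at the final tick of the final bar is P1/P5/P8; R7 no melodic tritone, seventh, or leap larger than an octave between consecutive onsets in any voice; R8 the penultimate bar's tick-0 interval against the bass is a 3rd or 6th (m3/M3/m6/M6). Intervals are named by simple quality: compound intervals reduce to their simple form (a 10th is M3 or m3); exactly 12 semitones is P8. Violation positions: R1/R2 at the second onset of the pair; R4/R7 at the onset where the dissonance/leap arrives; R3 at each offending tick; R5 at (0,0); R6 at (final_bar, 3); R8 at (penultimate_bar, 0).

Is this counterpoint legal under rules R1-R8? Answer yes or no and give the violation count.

No (5 violations)

bar 0: v0=A3 v1=A4 (P8)
bar 1: v0=B3 v1=F4 (TT)
bar 2: v0=A3 v1=C4 (m3)
bar 3: v0=G3 v1=G4 (P8)
bar 4: v0=B3 v1=C5 (m2)
bar 5: v0=A3 v1=A4 (P8)
  R4 @ bar1.0: B3/F4 TT untreated
  R1 @ bar3.0: A3/A4 P8 -> G3/G4 P8 similar
  R4 @ bar4.0: B3/C5 m2 untreated
  R8 @ bar4.0: penult m2 not 3rd/6th
  R4 @ bar4.2: B3/F4 TT untreated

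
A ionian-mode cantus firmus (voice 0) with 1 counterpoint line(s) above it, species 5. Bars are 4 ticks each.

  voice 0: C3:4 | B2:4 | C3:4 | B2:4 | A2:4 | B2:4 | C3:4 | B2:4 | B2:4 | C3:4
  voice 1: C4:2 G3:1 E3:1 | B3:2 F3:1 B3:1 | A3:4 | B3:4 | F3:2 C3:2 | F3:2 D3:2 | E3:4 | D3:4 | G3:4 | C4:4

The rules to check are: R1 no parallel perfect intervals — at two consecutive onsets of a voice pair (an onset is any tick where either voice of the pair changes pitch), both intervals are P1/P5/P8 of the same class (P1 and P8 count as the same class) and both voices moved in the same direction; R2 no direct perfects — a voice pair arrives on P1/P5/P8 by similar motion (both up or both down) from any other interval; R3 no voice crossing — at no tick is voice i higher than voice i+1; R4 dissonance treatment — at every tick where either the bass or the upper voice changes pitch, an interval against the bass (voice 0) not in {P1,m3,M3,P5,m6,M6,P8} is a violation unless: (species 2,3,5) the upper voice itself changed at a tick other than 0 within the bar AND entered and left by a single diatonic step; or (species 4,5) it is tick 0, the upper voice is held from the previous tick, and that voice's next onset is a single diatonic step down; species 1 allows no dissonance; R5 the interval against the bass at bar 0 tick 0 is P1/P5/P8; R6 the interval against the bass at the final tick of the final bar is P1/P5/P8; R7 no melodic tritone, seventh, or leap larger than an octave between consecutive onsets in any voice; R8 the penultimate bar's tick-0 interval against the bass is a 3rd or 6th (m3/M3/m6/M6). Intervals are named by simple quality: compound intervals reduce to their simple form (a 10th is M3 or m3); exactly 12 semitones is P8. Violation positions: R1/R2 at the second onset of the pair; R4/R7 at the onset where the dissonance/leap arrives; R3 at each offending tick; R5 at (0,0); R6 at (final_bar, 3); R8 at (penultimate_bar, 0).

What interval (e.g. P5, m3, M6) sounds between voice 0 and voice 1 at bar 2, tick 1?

voice 0=C3 voice 1=A3 -> M6

M6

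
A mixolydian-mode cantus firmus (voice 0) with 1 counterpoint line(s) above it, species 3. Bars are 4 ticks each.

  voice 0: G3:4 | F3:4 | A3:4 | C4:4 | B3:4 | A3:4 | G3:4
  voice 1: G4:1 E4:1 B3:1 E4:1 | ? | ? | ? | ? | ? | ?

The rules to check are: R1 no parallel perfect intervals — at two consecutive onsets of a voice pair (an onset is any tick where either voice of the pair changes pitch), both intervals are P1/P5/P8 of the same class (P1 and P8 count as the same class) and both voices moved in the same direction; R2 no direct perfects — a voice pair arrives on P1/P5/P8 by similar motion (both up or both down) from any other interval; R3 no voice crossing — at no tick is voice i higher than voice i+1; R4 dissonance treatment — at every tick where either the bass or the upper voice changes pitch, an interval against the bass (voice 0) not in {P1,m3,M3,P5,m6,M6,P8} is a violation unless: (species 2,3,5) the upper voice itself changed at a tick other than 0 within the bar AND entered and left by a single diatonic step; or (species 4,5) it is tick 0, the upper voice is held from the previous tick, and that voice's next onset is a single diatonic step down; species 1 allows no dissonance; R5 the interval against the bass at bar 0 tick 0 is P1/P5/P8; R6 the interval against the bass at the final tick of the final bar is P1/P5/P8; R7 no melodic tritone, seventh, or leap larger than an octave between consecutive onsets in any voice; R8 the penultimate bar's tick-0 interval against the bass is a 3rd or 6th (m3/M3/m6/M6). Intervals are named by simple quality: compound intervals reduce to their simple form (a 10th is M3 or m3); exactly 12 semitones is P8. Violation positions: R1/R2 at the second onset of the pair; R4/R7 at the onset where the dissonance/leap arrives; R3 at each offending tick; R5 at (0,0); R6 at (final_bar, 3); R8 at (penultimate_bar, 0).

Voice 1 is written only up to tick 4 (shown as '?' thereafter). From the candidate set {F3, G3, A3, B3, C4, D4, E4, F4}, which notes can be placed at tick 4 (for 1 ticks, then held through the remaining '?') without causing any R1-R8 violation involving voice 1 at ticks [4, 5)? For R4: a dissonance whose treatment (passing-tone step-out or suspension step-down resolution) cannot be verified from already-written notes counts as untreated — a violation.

{A3, D4, F4}

F3: violates R2,R7
G3: violates R4
A3: legal
B3: violates R4
C4: violates R2
D4: legal
E4: violates R4
F4: legal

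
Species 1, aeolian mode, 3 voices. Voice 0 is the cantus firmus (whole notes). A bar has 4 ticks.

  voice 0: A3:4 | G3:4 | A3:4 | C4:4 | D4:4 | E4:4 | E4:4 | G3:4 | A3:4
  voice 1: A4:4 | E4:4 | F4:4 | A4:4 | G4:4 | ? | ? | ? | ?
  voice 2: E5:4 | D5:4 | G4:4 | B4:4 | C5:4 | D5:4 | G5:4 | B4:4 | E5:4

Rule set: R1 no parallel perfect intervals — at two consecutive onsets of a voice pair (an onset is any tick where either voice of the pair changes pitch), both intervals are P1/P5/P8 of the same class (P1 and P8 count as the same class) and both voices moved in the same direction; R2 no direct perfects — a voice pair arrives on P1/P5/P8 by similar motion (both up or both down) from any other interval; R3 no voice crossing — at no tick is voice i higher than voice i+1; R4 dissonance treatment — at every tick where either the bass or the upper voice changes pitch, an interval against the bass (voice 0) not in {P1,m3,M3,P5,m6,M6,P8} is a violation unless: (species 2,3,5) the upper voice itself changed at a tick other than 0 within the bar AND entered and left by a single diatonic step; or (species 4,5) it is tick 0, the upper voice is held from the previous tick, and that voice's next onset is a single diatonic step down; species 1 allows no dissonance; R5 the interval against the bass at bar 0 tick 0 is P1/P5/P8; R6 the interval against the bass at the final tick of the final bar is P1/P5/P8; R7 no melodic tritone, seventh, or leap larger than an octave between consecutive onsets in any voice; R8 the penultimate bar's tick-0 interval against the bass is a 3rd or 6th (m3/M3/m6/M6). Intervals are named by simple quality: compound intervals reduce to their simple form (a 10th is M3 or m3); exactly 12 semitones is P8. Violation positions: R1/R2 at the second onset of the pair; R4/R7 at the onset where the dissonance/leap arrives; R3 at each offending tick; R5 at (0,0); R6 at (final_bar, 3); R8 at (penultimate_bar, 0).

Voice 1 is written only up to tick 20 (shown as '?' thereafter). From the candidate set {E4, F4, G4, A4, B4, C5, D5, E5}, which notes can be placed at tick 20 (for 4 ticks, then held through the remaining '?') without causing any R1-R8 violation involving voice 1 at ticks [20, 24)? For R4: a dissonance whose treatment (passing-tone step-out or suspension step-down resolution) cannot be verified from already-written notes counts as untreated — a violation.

{C5, E4, G4}

E4: legal
F4: violates R4
G4: legal
A4: violates R4
B4: violates R2
C5: legal
D5: violates R2,R4
E5: violates R2,R3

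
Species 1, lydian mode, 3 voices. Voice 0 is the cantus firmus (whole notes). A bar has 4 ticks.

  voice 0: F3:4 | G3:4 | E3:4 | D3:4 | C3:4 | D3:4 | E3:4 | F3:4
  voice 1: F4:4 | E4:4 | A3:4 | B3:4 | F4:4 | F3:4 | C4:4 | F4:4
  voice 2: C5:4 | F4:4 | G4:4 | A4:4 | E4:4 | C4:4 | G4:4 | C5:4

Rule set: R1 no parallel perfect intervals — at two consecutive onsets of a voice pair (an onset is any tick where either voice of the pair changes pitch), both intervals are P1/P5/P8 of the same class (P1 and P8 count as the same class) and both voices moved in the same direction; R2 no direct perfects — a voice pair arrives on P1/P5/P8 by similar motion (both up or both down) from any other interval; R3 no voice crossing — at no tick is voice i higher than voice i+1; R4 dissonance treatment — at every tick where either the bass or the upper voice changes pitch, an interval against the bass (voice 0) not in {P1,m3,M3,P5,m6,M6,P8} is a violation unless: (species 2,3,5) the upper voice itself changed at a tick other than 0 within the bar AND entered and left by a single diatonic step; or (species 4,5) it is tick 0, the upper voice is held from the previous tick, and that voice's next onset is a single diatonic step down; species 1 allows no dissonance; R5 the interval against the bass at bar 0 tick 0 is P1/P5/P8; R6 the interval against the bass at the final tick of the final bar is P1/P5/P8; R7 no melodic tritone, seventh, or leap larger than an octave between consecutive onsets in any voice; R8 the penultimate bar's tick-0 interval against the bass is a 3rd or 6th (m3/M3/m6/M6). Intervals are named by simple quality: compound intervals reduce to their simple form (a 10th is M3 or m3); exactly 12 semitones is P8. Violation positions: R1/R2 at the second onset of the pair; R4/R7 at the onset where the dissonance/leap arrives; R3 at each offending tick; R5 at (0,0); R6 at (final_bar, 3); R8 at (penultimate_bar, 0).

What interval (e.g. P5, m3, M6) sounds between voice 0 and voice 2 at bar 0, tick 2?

P5

voice 0=F3 voice 2=C5 -> P5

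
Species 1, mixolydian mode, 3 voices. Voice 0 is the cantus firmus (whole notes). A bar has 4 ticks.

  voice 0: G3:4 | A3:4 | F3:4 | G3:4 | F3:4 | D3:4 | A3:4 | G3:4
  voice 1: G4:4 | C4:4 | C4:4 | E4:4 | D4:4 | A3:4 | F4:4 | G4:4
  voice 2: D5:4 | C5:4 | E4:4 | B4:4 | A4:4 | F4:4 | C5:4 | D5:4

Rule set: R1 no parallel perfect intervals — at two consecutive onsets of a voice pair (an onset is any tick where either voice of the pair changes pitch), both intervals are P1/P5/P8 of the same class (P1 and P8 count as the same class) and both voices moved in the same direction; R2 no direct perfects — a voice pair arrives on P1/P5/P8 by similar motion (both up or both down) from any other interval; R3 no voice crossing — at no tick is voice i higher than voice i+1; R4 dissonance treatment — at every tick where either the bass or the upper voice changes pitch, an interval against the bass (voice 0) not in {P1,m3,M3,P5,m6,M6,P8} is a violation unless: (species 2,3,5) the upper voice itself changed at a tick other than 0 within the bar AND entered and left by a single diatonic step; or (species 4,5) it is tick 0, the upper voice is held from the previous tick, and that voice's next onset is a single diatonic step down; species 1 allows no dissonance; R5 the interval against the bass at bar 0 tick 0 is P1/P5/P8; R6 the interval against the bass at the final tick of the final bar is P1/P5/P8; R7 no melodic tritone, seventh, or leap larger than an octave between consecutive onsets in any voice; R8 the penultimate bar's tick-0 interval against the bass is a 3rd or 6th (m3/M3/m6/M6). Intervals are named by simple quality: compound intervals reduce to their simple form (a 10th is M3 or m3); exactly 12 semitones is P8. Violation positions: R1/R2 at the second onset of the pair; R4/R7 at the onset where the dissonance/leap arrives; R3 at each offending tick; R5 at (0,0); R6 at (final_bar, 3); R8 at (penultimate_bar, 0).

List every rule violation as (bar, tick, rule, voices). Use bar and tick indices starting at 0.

bar 0: v0=G3 v1=G4 v2=D5 downbeat P5
bar 1: v0=A3 v1=C4 v2=C5 downbeat m3
bar 2: v0=F3 v1=C4 v2=E4 downbeat M7
bar 3: v0=G3 v1=E4 v2=B4 downbeat M3
bar 4: v0=F3 v1=D4 v2=A4 downbeat M3
bar 5: v0=D3 v1=A3 v2=F4 downbeat m3
bar 6: v0=A3 v1=F4 v2=C5 downbeat m3
bar 7: v0=G3 v1=G4 v2=D5 downbeat P5
  -> R2 @ bar 1 tick 0 v(1, 2): G4/D5 P5 -> C4/C5 P8 similar
  -> R4 @ bar 2 tick 0 v(0, 2): F3/E4 M7 untreated
  -> R2 @ bar 3 tick 0 v(1, 2): C4/E4 M3 -> E4/B4 P5 similar
  -> R1 @ bar 4 tick 0 v(1, 2): E4/B4 P5 -> D4/A4 P5 similar
  -> R2 @ bar 5 tick 0 v(0, 1): F3/D4 M6 -> D3/A3 P5 similar
  -> R2 @ bar 6 tick 0 v(1, 2): A3/F4 m6 -> F4/C5 P5 similar
  -> R1 @ bar 7 tick 0 v(1, 2): F4/C5 P5 -> G4/D5 P5 similar

(1, 0, R2, (1, 2))
(2, 0, R4, (0, 2))
(3, 0, R2, (1, 2))
(4, 0, R1, (1, 2))
(5, 0, R2, (0, 1))
(6, 0, R2, (1, 2))
(7, 0, R1, (1, 2))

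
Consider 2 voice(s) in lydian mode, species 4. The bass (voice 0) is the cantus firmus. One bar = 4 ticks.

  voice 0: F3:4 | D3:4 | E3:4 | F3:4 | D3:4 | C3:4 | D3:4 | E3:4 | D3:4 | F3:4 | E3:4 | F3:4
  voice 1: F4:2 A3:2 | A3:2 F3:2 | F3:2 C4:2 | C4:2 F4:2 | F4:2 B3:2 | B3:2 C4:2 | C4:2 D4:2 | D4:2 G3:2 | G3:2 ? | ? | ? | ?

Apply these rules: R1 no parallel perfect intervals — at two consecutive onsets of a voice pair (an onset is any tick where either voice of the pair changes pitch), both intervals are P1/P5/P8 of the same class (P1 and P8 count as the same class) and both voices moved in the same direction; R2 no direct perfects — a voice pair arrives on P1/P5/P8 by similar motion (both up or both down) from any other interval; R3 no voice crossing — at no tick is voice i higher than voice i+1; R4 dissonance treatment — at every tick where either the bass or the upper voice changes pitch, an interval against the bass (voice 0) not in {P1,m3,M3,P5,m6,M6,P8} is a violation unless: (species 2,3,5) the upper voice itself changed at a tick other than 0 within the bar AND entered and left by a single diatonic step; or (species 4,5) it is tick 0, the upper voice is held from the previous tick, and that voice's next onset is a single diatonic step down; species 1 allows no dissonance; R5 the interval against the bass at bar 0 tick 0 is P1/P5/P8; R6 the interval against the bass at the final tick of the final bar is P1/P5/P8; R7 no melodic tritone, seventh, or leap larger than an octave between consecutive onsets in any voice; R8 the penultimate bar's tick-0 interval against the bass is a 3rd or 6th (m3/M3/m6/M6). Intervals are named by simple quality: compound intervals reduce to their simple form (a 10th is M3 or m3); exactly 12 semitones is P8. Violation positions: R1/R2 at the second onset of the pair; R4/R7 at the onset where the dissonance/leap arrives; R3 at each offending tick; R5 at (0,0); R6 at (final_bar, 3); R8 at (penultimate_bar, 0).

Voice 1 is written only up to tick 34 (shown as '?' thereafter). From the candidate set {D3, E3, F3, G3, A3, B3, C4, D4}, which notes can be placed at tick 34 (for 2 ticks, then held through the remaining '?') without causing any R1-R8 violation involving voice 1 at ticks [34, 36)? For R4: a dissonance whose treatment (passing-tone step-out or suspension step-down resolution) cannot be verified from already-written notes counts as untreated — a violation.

D3: legal
E3: violates R4
F3: legal
G3: legal
A3: legal
B3: legal
C4: violates R4
D4: legal

{A3, B3, D3, D4, F3, G3}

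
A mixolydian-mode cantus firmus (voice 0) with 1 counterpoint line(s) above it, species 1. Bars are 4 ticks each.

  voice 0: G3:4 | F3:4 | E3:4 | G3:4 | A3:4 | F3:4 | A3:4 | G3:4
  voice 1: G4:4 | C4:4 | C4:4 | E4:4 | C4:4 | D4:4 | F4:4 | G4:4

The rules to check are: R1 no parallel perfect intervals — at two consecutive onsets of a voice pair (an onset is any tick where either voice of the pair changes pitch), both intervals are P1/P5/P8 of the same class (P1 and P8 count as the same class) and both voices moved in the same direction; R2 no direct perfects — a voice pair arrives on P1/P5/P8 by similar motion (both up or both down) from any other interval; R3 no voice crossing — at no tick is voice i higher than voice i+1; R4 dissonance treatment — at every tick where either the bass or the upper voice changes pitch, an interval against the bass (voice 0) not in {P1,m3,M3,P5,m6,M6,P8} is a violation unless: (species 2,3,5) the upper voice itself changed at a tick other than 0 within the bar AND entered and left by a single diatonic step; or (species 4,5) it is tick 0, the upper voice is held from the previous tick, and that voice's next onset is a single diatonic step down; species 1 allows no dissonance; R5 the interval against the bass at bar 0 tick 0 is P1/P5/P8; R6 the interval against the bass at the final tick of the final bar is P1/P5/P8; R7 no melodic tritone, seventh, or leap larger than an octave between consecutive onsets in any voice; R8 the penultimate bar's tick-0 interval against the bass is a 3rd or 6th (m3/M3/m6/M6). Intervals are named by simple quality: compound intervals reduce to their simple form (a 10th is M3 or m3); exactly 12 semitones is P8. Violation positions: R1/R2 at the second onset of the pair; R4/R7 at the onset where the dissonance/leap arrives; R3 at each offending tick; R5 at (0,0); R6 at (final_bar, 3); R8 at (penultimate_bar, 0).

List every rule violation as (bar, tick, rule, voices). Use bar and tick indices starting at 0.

(1, 0, R2, (0, 1))

bar 0: v0=G3 v1=G4 downbeat P8
bar 1: v0=F3 v1=C4 downbeat P5
bar 2: v0=E3 v1=C4 downbeat m6
bar 3: v0=G3 v1=E4 downbeat M6
bar 4: v0=A3 v1=C4 downbeat m3
bar 5: v0=F3 v1=D4 downbeat M6
bar 6: v0=A3 v1=F4 downbeat m6
bar 7: v0=G3 v1=G4 downbeat P8
  -> R2 @ bar 1 tick 0 v(0, 1): G3/G4 P8 -> F3/C4 P5 similar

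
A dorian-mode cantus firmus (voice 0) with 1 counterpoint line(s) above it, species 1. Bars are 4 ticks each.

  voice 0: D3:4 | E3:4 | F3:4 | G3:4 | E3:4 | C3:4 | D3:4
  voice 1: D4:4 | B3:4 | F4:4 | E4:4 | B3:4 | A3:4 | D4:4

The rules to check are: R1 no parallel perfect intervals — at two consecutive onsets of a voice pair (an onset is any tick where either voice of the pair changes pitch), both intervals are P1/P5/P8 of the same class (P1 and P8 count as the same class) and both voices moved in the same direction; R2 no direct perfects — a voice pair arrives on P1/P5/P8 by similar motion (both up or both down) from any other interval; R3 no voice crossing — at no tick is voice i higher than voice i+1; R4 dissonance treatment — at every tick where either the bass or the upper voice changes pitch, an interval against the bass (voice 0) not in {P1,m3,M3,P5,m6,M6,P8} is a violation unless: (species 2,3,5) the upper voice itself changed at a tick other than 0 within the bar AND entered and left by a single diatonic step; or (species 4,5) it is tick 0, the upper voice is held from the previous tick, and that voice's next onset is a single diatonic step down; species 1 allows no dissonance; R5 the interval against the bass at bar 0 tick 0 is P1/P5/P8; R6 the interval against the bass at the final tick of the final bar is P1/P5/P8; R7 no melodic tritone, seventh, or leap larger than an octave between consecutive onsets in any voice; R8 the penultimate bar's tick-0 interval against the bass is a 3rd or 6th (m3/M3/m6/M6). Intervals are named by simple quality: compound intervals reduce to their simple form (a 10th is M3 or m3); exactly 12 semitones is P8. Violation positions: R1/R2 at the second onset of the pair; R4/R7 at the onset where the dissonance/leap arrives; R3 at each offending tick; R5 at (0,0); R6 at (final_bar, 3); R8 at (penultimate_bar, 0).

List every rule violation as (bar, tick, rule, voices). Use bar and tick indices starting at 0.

bar 0: v0=D3 v1=D4 downbeat P8
bar 1: v0=E3 v1=B3 downbeat P5
bar 2: v0=F3 v1=F4 downbeat P8
bar 3: v0=G3 v1=E4 downbeat M6
bar 4: v0=E3 v1=B3 downbeat P5
bar 5: v0=C3 v1=A3 downbeat M6
bar 6: v0=D3 v1=D4 downbeat P8
  -> R2 @ bar 2 tick 0 v(0, 1): E3/B3 P5 -> F3/F4 P8 similar
  -> R7 @ bar 2 tick 0 v(1,): B3->F4 leap 6st
  -> R2 @ bar 4 tick 0 v(0, 1): G3/E4 M6 -> E3/B3 P5 similar
  -> R2 @ bar 6 tick 0 v(0, 1): C3/A3 M6 -> D3/D4 P8 similar

(2, 0, R2, (0, 1))
(2, 0, R7, (1,))
(4, 0, R2, (0, 1))
(6, 0, R2, (0, 1))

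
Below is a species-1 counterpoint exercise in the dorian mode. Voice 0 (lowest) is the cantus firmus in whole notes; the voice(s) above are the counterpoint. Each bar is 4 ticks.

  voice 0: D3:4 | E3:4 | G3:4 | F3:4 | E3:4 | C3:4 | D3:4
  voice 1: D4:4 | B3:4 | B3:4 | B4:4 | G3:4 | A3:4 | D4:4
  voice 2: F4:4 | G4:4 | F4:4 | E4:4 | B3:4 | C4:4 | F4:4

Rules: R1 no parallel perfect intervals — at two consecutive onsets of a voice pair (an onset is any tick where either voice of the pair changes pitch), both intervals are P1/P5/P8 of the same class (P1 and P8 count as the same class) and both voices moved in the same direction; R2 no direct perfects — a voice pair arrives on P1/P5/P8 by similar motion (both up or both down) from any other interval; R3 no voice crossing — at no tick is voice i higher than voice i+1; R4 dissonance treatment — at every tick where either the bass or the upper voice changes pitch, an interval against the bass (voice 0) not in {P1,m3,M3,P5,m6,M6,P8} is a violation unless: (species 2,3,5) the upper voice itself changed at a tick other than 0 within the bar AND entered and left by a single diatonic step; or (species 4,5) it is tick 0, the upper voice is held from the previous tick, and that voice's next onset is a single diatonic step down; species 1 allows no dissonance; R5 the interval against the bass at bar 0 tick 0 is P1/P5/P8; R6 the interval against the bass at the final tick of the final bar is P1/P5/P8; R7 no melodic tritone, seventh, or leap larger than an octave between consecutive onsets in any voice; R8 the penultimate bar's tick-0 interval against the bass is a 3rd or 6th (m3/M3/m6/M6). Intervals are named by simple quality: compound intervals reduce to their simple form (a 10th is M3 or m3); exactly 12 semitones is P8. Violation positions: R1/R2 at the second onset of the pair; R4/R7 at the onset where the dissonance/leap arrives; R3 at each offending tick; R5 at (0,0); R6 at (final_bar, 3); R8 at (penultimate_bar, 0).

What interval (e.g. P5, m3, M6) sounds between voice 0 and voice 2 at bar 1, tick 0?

m3

voice 0=E3 voice 2=G4 -> m3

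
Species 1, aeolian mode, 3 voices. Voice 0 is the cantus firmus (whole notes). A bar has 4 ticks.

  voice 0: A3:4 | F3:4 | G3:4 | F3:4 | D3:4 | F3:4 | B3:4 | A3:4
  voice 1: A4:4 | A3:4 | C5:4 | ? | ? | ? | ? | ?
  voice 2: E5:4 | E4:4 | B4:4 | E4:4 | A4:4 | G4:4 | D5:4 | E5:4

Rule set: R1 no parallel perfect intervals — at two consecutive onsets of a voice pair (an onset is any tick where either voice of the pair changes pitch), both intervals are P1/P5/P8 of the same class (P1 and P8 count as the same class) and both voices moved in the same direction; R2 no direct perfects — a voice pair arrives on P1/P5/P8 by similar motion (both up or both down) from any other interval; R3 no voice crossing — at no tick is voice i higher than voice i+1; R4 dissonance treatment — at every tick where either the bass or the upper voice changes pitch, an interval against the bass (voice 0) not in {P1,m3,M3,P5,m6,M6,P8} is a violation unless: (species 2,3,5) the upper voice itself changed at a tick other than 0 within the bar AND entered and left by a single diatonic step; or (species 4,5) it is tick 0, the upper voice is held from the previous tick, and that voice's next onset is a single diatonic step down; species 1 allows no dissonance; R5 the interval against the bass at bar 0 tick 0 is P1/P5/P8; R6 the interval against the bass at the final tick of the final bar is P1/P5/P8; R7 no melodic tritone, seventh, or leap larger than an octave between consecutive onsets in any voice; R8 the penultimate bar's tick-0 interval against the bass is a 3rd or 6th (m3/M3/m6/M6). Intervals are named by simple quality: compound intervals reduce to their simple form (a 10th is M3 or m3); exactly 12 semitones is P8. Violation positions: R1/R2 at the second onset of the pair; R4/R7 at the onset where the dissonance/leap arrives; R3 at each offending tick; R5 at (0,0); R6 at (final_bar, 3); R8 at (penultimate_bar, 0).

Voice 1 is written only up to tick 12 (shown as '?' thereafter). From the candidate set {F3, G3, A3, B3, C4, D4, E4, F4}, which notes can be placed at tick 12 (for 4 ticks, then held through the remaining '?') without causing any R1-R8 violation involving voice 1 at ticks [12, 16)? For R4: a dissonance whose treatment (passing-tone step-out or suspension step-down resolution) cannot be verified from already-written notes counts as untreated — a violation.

{}

F3: violates R2,R7
G3: violates R4,R7
A3: violates R2,R7
B3: violates R4,R7
C4: violates R2
D4: violates R7
E4: violates R2,R4
F4: violates R2,R3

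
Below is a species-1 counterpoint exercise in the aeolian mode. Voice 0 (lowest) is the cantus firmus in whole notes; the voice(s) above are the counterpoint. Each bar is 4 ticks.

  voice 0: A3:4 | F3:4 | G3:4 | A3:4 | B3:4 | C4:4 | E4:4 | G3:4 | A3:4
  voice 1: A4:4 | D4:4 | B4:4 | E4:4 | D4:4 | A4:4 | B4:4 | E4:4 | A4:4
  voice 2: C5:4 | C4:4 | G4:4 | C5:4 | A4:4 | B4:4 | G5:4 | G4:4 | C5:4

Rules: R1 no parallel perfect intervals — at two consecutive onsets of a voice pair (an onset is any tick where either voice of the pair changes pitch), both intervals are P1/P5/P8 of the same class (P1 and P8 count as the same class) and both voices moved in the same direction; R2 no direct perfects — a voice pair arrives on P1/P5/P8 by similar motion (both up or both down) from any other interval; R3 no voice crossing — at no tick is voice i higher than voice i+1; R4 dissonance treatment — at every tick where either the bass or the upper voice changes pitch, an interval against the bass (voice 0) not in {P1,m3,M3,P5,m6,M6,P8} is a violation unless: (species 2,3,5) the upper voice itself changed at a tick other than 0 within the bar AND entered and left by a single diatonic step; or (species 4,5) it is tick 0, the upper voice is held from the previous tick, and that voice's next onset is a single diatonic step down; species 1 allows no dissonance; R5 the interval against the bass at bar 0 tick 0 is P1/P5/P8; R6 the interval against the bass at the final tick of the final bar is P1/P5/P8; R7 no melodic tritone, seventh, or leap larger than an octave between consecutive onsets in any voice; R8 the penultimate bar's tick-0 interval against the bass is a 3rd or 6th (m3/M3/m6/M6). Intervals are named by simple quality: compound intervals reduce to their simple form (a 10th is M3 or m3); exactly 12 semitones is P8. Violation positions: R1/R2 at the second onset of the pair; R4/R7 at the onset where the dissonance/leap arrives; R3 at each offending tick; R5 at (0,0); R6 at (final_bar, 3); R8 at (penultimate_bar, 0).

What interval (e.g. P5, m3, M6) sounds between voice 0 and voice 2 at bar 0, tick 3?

m3

voice 0=A3 voice 2=C5 -> m3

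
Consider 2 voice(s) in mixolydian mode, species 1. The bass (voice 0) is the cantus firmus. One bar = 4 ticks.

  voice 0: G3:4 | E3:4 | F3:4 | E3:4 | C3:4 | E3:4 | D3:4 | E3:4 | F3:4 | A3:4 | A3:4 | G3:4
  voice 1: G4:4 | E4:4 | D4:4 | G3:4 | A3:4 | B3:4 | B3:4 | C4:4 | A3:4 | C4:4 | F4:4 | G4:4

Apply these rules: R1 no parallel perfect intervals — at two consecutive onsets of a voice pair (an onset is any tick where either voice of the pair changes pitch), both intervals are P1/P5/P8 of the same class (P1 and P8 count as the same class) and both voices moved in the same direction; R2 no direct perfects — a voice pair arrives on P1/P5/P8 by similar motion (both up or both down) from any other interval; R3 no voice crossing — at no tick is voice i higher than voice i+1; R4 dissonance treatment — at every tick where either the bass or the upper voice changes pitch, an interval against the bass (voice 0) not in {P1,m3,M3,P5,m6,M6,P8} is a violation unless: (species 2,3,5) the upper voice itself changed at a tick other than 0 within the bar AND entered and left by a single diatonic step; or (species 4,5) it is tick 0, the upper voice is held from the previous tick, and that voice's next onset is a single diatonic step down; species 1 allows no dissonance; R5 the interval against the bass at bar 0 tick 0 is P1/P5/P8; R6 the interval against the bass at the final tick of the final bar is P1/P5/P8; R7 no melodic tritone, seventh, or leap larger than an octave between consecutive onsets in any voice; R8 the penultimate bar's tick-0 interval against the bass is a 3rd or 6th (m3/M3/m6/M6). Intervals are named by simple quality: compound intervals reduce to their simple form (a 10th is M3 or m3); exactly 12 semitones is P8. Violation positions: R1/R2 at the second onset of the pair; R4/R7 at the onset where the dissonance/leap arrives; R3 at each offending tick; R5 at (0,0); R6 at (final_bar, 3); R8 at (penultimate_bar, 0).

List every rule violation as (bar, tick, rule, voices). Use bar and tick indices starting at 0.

(1, 0, R1, (0, 1))
(5, 0, R2, (0, 1))

bar 0: v0=G3 v1=G4 downbeat P8
bar 1: v0=E3 v1=E4 downbeat P8
bar 2: v0=F3 v1=D4 downbeat M6
bar 3: v0=E3 v1=G3 downbeat m3
bar 4: v0=C3 v1=A3 downbeat M6
bar 5: v0=E3 v1=B3 downbeat P5
bar 6: v0=D3 v1=B3 downbeat M6
bar 7: v0=E3 v1=C4 downbeat m6
bar 8: v0=F3 v1=A3 downbeat M3
bar 9: v0=A3 v1=C4 downbeat m3
bar 10: v0=A3 v1=F4 downbeat m6
bar 11: v0=G3 v1=G4 downbeat P8
  -> R1 @ bar 1 tick 0 v(0, 1): G3/G4 P8 -> E3/E4 P8 similar
  -> R2 @ bar 5 tick 0 v(0, 1): C3/A3 M6 -> E3/B3 P5 similar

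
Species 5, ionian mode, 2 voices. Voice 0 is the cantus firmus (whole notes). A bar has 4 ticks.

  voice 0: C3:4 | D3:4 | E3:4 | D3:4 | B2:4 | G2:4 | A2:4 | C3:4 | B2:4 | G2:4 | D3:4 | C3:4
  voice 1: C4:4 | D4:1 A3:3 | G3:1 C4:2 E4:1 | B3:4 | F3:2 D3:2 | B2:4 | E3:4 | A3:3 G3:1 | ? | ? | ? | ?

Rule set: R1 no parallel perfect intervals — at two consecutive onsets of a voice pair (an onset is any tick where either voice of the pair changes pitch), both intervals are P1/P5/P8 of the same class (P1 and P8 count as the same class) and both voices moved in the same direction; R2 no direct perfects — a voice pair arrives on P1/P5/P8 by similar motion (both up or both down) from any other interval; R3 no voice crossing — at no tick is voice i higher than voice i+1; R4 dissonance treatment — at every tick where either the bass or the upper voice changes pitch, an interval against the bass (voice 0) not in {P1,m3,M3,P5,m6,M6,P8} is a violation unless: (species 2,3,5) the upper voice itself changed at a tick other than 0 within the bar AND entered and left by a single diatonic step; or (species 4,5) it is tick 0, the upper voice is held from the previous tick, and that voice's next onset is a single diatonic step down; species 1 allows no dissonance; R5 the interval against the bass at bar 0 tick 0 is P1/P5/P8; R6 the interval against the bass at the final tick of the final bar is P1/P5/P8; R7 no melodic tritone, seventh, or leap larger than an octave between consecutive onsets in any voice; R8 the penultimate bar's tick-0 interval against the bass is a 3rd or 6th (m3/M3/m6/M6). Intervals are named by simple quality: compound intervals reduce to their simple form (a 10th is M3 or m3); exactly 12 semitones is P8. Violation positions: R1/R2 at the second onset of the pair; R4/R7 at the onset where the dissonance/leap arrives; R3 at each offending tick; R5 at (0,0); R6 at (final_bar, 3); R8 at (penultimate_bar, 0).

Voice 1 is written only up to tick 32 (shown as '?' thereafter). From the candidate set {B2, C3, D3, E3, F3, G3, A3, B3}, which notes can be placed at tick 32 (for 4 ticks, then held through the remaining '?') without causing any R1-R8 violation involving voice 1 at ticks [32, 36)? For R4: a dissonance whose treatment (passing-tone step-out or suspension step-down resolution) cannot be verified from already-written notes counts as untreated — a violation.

B2: violates R2
C3: violates R4
D3: legal
E3: violates R4
F3: violates R4
G3: legal
A3: violates R4
B3: legal

{B3, D3, G3}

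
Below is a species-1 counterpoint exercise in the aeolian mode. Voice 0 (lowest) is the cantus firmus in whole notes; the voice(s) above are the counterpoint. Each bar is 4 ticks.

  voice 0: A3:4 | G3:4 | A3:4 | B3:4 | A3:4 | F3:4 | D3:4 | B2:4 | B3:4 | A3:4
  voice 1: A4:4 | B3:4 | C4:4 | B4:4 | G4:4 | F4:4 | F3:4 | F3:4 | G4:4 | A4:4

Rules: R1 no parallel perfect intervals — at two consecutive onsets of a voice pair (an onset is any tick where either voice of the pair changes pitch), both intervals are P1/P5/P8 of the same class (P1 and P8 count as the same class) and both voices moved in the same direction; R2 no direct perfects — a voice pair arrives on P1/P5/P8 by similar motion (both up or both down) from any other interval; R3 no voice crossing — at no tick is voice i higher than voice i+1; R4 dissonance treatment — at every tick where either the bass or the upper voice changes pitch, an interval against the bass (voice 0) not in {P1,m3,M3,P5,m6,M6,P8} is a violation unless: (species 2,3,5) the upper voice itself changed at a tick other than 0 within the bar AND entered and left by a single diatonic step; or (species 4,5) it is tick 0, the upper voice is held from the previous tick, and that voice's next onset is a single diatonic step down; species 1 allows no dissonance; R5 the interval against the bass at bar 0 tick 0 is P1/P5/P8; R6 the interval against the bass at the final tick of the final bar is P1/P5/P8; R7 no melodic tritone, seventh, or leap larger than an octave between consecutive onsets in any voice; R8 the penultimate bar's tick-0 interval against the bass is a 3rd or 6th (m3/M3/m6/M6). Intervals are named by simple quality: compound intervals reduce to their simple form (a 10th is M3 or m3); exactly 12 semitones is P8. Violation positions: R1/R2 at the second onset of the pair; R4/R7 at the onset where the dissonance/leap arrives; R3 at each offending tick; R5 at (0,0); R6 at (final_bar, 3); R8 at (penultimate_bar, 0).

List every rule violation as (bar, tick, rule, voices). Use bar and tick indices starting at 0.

bar 0: v0=A3 v1=A4 downbeat P8
bar 1: v0=G3 v1=B3 downbeat M3
bar 2: v0=A3 v1=C4 downbeat m3
bar 3: v0=B3 v1=B4 downbeat P8
bar 4: v0=A3 v1=G4 downbeat m7
bar 5: v0=F3 v1=F4 downbeat P8
bar 6: v0=D3 v1=F3 downbeat m3
bar 7: v0=B2 v1=F3 downbeat TT
bar 8: v0=B3 v1=G4 downbeat m6
bar 9: v0=A3 v1=A4 downbeat P8
  -> R7 @ bar 1 tick 0 v(1,): A4->B3 leap 10st
  -> R2 @ bar 3 tick 0 v(0, 1): A3/C4 m3 -> B3/B4 P8 similar
  -> R7 @ bar 3 tick 0 v(1,): C4->B4 leap 11st
  -> R4 @ bar 4 tick 0 v(0, 1): A3/G4 m7 untreated
  -> R2 @ bar 5 tick 0 v(0, 1): A3/G4 m7 -> F3/F4 P8 similar
  -> R4 @ bar 7 tick 0 v(0, 1): B2/F3 TT untreated
  -> R7 @ bar 8 tick 0 v(1,): F3->G4 leap 14st

(1, 0, R7, (1,))
(3, 0, R2, (0, 1))
(3, 0, R7, (1,))
(4, 0, R4, (0, 1))
(5, 0, R2, (0, 1))
(7, 0, R4, (0, 1))
(8, 0, R7, (1,))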